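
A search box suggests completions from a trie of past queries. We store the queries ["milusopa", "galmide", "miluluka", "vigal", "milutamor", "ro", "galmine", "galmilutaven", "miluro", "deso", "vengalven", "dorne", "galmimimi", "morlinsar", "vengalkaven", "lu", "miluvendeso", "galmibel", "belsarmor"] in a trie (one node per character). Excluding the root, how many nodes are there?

Trace insertions, counting only characters that open a new branch:
  "milusopa" → 8 new (m, i, l, u, s, o, p, a)
  "galmide" → 7 new (g, a, l, m, i, d, e)
  "miluluka" → prefix "milu" already present; 4 new (l, u, k, a)
  "vigal" → 5 new (v, i, g, a, l)
  "milutamor" → prefix "milu" already present; 5 new (t, a, m, o, r)
  "ro" → 2 new (r, o)
  "galmine" → prefix "galmi" already present; 2 new (n, e)
  "galmilutaven" → prefix "galmi" already present; 7 new (l, u, t, a, v, e, n)
  "miluro" → prefix "milu" already present; 2 new (r, o)
  "deso" → 4 new (d, e, s, o)
  "vengalven" → prefix "v" already present; 8 new (e, n, g, a, l, v, e, n)
  "dorne" → prefix "d" already present; 4 new (o, r, n, e)
  "galmimimi" → prefix "galmi" already present; 4 new (m, i, m, i)
  "morlinsar" → prefix "m" already present; 8 new (o, r, l, i, n, s, a, r)
  "vengalkaven" → prefix "vengal" already present; 5 new (k, a, v, e, n)
  "lu" → 2 new (l, u)
  "miluvendeso" → prefix "milu" already present; 7 new (v, e, n, d, e, s, o)
  "galmibel" → prefix "galmi" already present; 3 new (b, e, l)
  "belsarmor" → 9 new (b, e, l, s, a, r, m, o, r)
Total nodes = 8 + 7 + 4 + 5 + 5 + 2 + 2 + 7 + 2 + 4 + 8 + 4 + 4 + 8 + 5 + 2 + 7 + 3 + 9 = 96

96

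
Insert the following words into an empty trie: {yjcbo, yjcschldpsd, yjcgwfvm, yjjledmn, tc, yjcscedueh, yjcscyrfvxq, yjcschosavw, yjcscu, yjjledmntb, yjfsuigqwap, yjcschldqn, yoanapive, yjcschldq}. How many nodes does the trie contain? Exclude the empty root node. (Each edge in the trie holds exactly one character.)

64

For each word, the new-node count is its length minus the longest prefix already in the trie:
  "yjcbo" → 5 new (y, j, c, b, o)
  "yjcschldpsd" → prefix "yjc" already present; 8 new (s, c, h, l, d, p, s, d)
  "yjcgwfvm" → prefix "yjc" already present; 5 new (g, w, f, v, m)
  "yjjledmn" → prefix "yj" already present; 6 new (j, l, e, d, m, n)
  "tc" → 2 new (t, c)
  "yjcscedueh" → prefix "yjcsc" already present; 5 new (e, d, u, e, h)
  "yjcscyrfvxq" → prefix "yjcsc" already present; 6 new (y, r, f, v, x, q)
  "yjcschosavw" → prefix "yjcsch" already present; 5 new (o, s, a, v, w)
  "yjcscu" → prefix "yjcsc" already present; 1 new (u)
  "yjjledmntb" → prefix "yjjledmn" already present; 2 new (t, b)
  "yjfsuigqwap" → prefix "yj" already present; 9 new (f, s, u, i, g, q, w, a, p)
  "yjcschldqn" → prefix "yjcschld" already present; 2 new (q, n)
  "yoanapive" → prefix "y" already present; 8 new (o, a, n, a, p, i, v, e)
  "yjcschldq" → prefix "yjcschldq" already present; 0 new (none)
Total nodes = 5 + 8 + 5 + 6 + 2 + 5 + 6 + 5 + 1 + 2 + 9 + 2 + 8 + 0 = 64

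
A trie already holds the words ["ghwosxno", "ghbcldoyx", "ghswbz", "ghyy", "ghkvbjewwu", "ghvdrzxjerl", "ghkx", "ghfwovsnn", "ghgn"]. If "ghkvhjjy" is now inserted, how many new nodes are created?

4

"ghkv" is already a path in the trie; the remaining "hjjy" must be added.
New nodes needed: |"ghkvhjjy"| − 4 = 8 − 4 = 4.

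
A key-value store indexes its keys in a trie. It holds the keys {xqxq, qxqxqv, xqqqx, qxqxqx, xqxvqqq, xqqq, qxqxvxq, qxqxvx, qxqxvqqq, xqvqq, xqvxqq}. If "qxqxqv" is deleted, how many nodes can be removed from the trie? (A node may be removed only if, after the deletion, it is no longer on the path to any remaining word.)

1

After clearing the end-marker at "qxqxqv", prune upward until reaching a node still needed by another word.
The suffix "v" (1 node) is used only by "qxqxqv"; the node for "qxqxq" still has the child "x", so pruning stops there.
Nodes removed: 1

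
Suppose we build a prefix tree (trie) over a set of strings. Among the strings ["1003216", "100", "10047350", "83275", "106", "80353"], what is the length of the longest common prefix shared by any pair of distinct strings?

3

The deepest shared node is where two words last agree before diverging.
e.g. "100" and "1003216" share the prefix "100" of length 3; no pair shares a longer one.
Longest shared-prefix length: 3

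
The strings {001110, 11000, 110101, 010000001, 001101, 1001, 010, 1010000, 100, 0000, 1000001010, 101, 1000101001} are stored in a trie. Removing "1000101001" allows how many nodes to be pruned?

6

Walk "1000101001" from the leaf back toward the root, removing each node that no remaining word uses.
The suffix "101001" (6 nodes) is used only by "1000101001"; the node for "1000" still has the child "0", so pruning stops there.
Nodes removed: 6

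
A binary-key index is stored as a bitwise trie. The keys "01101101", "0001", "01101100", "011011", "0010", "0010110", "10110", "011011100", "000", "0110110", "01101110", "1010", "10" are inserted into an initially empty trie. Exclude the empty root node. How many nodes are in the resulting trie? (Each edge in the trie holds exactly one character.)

Trace insertions, counting only characters that open a new branch:
  "01101101" → 8 new (0, 1, 1, 0, 1, 1, 0, 1)
  "0001" → prefix "0" already present; 3 new (0, 0, 1)
  "01101100" → prefix "0110110" already present; 1 new (0)
  "011011" → prefix "011011" already present; 0 new (none)
  "0010" → prefix "00" already present; 2 new (1, 0)
  "0010110" → prefix "0010" already present; 3 new (1, 1, 0)
  "10110" → 5 new (1, 0, 1, 1, 0)
  "011011100" → prefix "011011" already present; 3 new (1, 0, 0)
  "000" → prefix "000" already present; 0 new (none)
  "0110110" → prefix "0110110" already present; 0 new (none)
  "01101110" → prefix "01101110" already present; 0 new (none)
  "1010" → prefix "101" already present; 1 new (0)
  "10" → prefix "10" already present; 0 new (none)
Total nodes = 8 + 3 + 1 + 0 + 2 + 3 + 5 + 3 + 0 + 0 + 0 + 1 + 0 = 26

26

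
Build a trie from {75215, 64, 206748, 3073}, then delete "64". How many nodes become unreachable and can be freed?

A node on "64"'s path can go only if nothing else ends at it or branches off below it.
No other word shares any prefix with "64", so all 2 of its nodes go.
Nodes removed: 2

2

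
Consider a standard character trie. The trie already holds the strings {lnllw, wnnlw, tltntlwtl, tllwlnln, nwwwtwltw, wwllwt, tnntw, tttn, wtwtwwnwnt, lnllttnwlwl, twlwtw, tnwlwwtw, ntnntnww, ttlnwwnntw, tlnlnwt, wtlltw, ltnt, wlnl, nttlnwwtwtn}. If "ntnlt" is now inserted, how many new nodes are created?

The longest prefix of "ntnlt" already in the trie is "ntn" (length 3).
Each of the 2 remaining characters creates one node.

2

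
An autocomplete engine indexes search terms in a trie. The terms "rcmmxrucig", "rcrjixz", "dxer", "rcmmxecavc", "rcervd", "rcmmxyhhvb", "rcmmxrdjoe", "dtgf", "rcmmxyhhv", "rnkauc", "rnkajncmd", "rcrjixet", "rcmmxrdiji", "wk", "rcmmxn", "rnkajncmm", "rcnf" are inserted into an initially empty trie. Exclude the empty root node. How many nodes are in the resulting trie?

61

Count nodes per top-level branch (shared prefixes stored once):
  'd'-branch (dtgf, dxer): 7 nodes
  'r'-branch (rcervd, rcmmxecavc, rcmmxn, rcmmxrdiji, rcmmxrdjoe, rcmmxrucig, rcmmxyhhv, rcmmxyhhvb, rcnf, rcrjixet, rcrjixz, rnkajncmd, rnkajncmm, rnkauc): 52 nodes
  'w'-branch (wk): 2 nodes
Sum: 61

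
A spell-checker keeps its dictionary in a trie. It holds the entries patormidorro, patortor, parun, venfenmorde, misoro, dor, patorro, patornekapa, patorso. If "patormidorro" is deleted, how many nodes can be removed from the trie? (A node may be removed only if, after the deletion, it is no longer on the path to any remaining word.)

7

A node on "patormidorro"'s path can go only if nothing else ends at it or branches off below it.
The suffix "midorro" (7 nodes) is used only by "patormidorro"; the node for "pator" still has the child "t", so pruning stops there.
Nodes removed: 7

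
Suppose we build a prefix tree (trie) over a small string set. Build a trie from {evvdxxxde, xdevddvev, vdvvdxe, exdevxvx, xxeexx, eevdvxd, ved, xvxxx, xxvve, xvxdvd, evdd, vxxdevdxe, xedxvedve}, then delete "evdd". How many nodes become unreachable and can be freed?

2

A node on "evdd"'s path can go only if nothing else ends at it or branches off below it.
The suffix "dd" (2 nodes) is used only by "evdd"; the node for "ev" still has the child "v", so pruning stops there.
Nodes removed: 2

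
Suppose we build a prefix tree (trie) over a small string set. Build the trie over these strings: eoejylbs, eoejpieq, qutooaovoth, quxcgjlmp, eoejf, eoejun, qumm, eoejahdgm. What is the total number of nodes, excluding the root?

Count nodes per top-level branch (shared prefixes stored once):
  'e'-branch (eoejahdgm, eoejf, eoejpieq, eoejun, eoejylbs): 20 nodes
  'q'-branch (qumm, qutooaovoth, quxcgjlmp): 20 nodes
Sum: 40

40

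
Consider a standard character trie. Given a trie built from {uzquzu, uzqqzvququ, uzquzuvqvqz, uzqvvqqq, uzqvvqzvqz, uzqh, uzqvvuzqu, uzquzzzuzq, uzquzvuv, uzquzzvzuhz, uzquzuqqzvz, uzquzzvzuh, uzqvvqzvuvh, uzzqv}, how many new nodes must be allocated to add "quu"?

3

No existing word starts with "q", so every character of "quu" needs a new node.
3 − 0 = 3 new nodes.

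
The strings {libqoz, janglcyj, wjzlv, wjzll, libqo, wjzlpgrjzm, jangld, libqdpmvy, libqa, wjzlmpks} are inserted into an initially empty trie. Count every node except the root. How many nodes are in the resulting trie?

Trie structure (* marks end of a word):
(root)
├─ j
│  └─ a
│     └─ n
│        └─ g
│           └─ l
│              ├─ c
│              │  └─ y
│              │     └─ j *
│              └─ d *
├─ l
│  └─ i
│     └─ b
│        └─ q
│           ├─ a *
│           ├─ d
│           │  └─ p
│           │     └─ m
│           │        └─ v
│           │           └─ y *
│           └─ o *
│              └─ z *
└─ w
   └─ j
      └─ z
         └─ l
            ├─ l *
            ├─ m
            │  └─ p
            │     └─ k
            │        └─ s *
            ├─ p
            │  └─ g
            │     └─ r
            │        └─ j
            │           └─ z
            │              └─ m *
            └─ v *
Counting every labelled node above: 37.

37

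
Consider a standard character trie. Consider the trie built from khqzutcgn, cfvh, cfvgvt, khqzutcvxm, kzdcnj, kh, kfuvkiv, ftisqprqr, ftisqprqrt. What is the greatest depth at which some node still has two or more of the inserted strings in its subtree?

9

Look for the deepest trie node that still has at least two words in its subtree.
e.g. "ftisqprqr" and "ftisqprqrt" share the prefix "ftisqprqr" of length 9; no pair shares a longer one.
Longest shared-prefix length: 9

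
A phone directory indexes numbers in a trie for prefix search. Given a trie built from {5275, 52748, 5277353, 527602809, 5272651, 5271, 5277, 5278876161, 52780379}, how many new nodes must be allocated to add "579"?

2

Walking "579" from the root, the first 1 characters ("5") follow existing edges; "7" is the first miss.
Each of the 2 remaining characters creates one node.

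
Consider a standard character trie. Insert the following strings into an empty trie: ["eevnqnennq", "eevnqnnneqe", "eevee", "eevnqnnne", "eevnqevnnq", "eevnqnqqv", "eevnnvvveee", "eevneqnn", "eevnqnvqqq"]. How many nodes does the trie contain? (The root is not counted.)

Trace insertions, counting only characters that open a new branch:
  "eevnqnennq" → 10 new (e, e, v, n, q, n, e, n, n, q)
  "eevnqnnneqe" → prefix "eevnqn" already present; 5 new (n, n, e, q, e)
  "eevee" → prefix "eev" already present; 2 new (e, e)
  "eevnqnnne" → prefix "eevnqnnne" already present; 0 new (none)
  "eevnqevnnq" → prefix "eevnq" already present; 5 new (e, v, n, n, q)
  "eevnqnqqv" → prefix "eevnqn" already present; 3 new (q, q, v)
  "eevnnvvveee" → prefix "eevn" already present; 7 new (n, v, v, v, e, e, e)
  "eevneqnn" → prefix "eevn" already present; 4 new (e, q, n, n)
  "eevnqnvqqq" → prefix "eevnqn" already present; 4 new (v, q, q, q)
Total nodes = 10 + 5 + 2 + 0 + 5 + 3 + 7 + 4 + 4 = 40

40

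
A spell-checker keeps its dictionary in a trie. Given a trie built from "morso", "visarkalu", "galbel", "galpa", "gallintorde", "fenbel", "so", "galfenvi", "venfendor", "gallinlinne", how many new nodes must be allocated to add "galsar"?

3

The longest prefix of "galsar" already in the trie is "gal" (length 3).
Each of the 3 remaining characters creates one node.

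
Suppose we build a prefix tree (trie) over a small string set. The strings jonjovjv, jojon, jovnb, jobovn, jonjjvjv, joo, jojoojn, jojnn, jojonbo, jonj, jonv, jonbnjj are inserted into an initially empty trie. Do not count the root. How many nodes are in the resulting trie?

For each word, the new-node count is its length minus the longest prefix already in the trie:
  "jonjovjv" → 8 new (j, o, n, j, o, v, j, v)
  "jojon" → prefix "jo" already present; 3 new (j, o, n)
  "jovnb" → prefix "jo" already present; 3 new (v, n, b)
  "jobovn" → prefix "jo" already present; 4 new (b, o, v, n)
  "jonjjvjv" → prefix "jonj" already present; 4 new (j, v, j, v)
  "joo" → prefix "jo" already present; 1 new (o)
  "jojoojn" → prefix "jojo" already present; 3 new (o, j, n)
  "jojnn" → prefix "joj" already present; 2 new (n, n)
  "jojonbo" → prefix "jojon" already present; 2 new (b, o)
  "jonj" → prefix "jonj" already present; 0 new (none)
  "jonv" → prefix "jon" already present; 1 new (v)
  "jonbnjj" → prefix "jon" already present; 4 new (b, n, j, j)
Total nodes = 8 + 3 + 3 + 4 + 4 + 1 + 3 + 2 + 2 + 0 + 1 + 4 = 35

35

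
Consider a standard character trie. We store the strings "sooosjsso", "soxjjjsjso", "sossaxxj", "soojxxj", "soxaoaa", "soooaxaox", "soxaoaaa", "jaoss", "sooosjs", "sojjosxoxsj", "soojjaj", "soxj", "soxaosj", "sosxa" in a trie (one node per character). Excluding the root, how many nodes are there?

58

For each word, the new-node count is its length minus the longest prefix already in the trie:
  "sooosjsso" → 9 new (s, o, o, o, s, j, s, s, o)
  "soxjjjsjso" → prefix "so" already present; 8 new (x, j, j, j, s, j, s, o)
  "sossaxxj" → prefix "so" already present; 6 new (s, s, a, x, x, j)
  "soojxxj" → prefix "soo" already present; 4 new (j, x, x, j)
  "soxaoaa" → prefix "sox" already present; 4 new (a, o, a, a)
  "soooaxaox" → prefix "sooo" already present; 5 new (a, x, a, o, x)
  "soxaoaaa" → prefix "soxaoaa" already present; 1 new (a)
  "jaoss" → 5 new (j, a, o, s, s)
  "sooosjs" → prefix "sooosjs" already present; 0 new (none)
  "sojjosxoxsj" → prefix "so" already present; 9 new (j, j, o, s, x, o, x, s, j)
  "soojjaj" → prefix "sooj" already present; 3 new (j, a, j)
  "soxj" → prefix "soxj" already present; 0 new (none)
  "soxaosj" → prefix "soxao" already present; 2 new (s, j)
  "sosxa" → prefix "sos" already present; 2 new (x, a)
Total nodes = 9 + 8 + 6 + 4 + 4 + 5 + 1 + 5 + 0 + 9 + 3 + 0 + 2 + 2 = 58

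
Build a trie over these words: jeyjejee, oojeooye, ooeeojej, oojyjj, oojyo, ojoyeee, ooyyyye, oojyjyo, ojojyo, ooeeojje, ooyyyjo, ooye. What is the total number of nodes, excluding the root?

47

Trace insertions, counting only characters that open a new branch:
  "jeyjejee" → 8 new (j, e, y, j, e, j, e, e)
  "oojeooye" → 8 new (o, o, j, e, o, o, y, e)
  "ooeeojej" → prefix "oo" already present; 6 new (e, e, o, j, e, j)
  "oojyjj" → prefix "ooj" already present; 3 new (y, j, j)
  "oojyo" → prefix "oojy" already present; 1 new (o)
  "ojoyeee" → prefix "o" already present; 6 new (j, o, y, e, e, e)
  "ooyyyye" → prefix "oo" already present; 5 new (y, y, y, y, e)
  "oojyjyo" → prefix "oojyj" already present; 2 new (y, o)
  "ojojyo" → prefix "ojo" already present; 3 new (j, y, o)
  "ooeeojje" → prefix "ooeeoj" already present; 2 new (j, e)
  "ooyyyjo" → prefix "ooyyy" already present; 2 new (j, o)
  "ooye" → prefix "ooy" already present; 1 new (e)
Total nodes = 8 + 8 + 6 + 3 + 1 + 6 + 5 + 2 + 3 + 2 + 2 + 1 = 47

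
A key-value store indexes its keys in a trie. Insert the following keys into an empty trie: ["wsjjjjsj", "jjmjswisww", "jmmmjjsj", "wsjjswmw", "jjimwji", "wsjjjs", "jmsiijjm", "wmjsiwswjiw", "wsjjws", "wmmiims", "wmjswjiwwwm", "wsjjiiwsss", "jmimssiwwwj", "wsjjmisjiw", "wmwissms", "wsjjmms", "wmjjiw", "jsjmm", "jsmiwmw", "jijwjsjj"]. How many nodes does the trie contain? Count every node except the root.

113

Trace insertions, counting only characters that open a new branch:
  "wsjjjjsj" → 8 new (w, s, j, j, j, j, s, j)
  "jjmjswisww" → 10 new (j, j, m, j, s, w, i, s, w, w)
  "jmmmjjsj" → prefix "j" already present; 7 new (m, m, m, j, j, s, j)
  "wsjjswmw" → prefix "wsjj" already present; 4 new (s, w, m, w)
  "jjimwji" → prefix "jj" already present; 5 new (i, m, w, j, i)
  "wsjjjs" → prefix "wsjjj" already present; 1 new (s)
  "jmsiijjm" → prefix "jm" already present; 6 new (s, i, i, j, j, m)
  "wmjsiwswjiw" → prefix "w" already present; 10 new (m, j, s, i, w, s, w, j, i, w)
  "wsjjws" → prefix "wsjj" already present; 2 new (w, s)
  "wmmiims" → prefix "wm" already present; 5 new (m, i, i, m, s)
  "wmjswjiwwwm" → prefix "wmjs" already present; 7 new (w, j, i, w, w, w, m)
  "wsjjiiwsss" → prefix "wsjj" already present; 6 new (i, i, w, s, s, s)
  "jmimssiwwwj" → prefix "jm" already present; 9 new (i, m, s, s, i, w, w, w, j)
  "wsjjmisjiw" → prefix "wsjj" already present; 6 new (m, i, s, j, i, w)
  "wmwissms" → prefix "wm" already present; 6 new (w, i, s, s, m, s)
  "wsjjmms" → prefix "wsjjm" already present; 2 new (m, s)
  "wmjjiw" → prefix "wmj" already present; 3 new (j, i, w)
  "jsjmm" → prefix "j" already present; 4 new (s, j, m, m)
  "jsmiwmw" → prefix "js" already present; 5 new (m, i, w, m, w)
  "jijwjsjj" → prefix "j" already present; 7 new (i, j, w, j, s, j, j)
Total nodes = 8 + 10 + 7 + 4 + 5 + 1 + 6 + 10 + 2 + 5 + 7 + 6 + 9 + 6 + 6 + 2 + 3 + 4 + 5 + 7 = 113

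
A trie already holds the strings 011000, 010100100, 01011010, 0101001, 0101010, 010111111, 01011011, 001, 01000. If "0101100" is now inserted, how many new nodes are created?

"010110" is already a path in the trie; the remaining "0" must be added.
So 7 − 6 = 1 new nodes.

1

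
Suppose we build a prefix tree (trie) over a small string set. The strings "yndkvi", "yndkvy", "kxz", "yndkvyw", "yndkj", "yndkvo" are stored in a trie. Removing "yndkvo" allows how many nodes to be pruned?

1

Walk "yndkvo" from the leaf back toward the root, removing each node that no remaining word uses.
The suffix "o" (1 node) is used only by "yndkvo"; the node for "yndkv" still has the child "i", so pruning stops there.
Nodes removed: 1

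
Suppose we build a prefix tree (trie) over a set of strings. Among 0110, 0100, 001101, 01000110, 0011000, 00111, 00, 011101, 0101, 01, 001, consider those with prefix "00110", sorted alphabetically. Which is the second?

001101

DFS of the "00110" subtree visits, in order: "0011000", "001101"
Position 2: 001101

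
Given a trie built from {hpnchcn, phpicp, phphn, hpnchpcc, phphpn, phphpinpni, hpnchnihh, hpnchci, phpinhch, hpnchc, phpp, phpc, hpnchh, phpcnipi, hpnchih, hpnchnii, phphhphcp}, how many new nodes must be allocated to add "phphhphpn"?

Walking "phphhphpn" from the root, the first 7 characters ("phphhph") follow existing edges; "p" is the first miss.
New nodes needed: |"phphhphpn"| − 7 = 9 − 7 = 2.

2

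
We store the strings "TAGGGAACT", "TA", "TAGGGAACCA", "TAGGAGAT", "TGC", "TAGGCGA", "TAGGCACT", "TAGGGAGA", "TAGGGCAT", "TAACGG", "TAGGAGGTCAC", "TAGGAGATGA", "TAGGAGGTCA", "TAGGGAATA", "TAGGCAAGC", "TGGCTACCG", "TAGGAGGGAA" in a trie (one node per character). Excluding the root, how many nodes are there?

54

Count nodes per top-level branch (shared prefixes stored once):
  'T'-branch (TA, TAACGG, TAGGAGAT, TAGGAGATGA, TAGGAGGGAA, TAGGAGGTCA, TAGGAGGTCAC, TAGGCAAGC, TAGGCACT, TAGGCGA, TAGGGAACCA, TAGGGAACT, TAGGGAATA, TAGGGAGA, TAGGGCAT, TGC, TGGCTACCG): 54 nodes
Sum: 54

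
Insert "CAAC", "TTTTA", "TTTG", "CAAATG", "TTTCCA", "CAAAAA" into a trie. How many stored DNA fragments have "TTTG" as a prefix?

Filter for entries beginning with "TTTG":
Matches: "TTTG"
Count: 1

1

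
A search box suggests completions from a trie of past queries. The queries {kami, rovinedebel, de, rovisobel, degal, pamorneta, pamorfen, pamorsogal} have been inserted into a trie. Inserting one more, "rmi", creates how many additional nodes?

2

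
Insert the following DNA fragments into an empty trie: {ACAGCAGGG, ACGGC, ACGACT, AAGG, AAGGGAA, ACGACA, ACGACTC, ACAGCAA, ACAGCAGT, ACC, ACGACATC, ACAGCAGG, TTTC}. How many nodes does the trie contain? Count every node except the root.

32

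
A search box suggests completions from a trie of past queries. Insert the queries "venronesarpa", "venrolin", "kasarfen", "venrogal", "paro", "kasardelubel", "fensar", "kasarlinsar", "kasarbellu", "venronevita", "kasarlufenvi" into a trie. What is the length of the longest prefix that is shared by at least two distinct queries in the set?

7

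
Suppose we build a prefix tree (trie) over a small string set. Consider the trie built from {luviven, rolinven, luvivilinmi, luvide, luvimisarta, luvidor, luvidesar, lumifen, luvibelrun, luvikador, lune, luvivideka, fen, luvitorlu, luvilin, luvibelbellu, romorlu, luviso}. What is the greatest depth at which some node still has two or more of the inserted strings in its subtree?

The deepest shared node is where two words last agree before diverging.
"luvibelbellu" and "luvibelrun" agree on "luvibel" (7 characters) before diverging; nothing deeper is shared.
Longest shared-prefix length: 7

7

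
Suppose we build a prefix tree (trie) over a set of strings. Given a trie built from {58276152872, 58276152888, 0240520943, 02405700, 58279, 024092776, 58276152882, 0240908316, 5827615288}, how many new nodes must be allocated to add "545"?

The longest prefix of "545" already in the trie is "5" (length 1).
New nodes needed: |"545"| − 1 = 3 − 1 = 2.

2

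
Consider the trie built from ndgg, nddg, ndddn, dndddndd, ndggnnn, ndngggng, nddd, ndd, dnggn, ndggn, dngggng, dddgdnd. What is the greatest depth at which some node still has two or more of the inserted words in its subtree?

The deepest shared node is where two words last agree before diverging.
e.g. "ndggn" and "ndggnnn" share the prefix "ndggn" of length 5; no pair shares a longer one.
Longest shared-prefix length: 5

5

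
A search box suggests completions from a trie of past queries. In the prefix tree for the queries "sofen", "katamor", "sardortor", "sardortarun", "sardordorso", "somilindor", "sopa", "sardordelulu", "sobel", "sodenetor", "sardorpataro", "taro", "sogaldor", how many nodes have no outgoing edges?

A leaf is a node with no children — equivalently, the end of a word that is not a proper prefix of any other stored word.
Those words: "katamor", "sardordelulu", "sardordorso", "sardorpataro", "sardortarun", "sardortor", "sobel", "sodenetor", "sofen", "sogaldor", "somilindor", "sopa", "taro"
Leaf count: 13

13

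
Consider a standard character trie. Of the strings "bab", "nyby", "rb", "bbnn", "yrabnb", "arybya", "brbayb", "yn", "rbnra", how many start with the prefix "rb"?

Traverse to the node for "rb", then collect every word in that subtree.
Matches: "rb", "rbnra"
Count: 2

2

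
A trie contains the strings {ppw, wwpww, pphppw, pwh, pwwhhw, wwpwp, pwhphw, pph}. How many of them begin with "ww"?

Traverse to the node for "ww", then collect every word in that subtree.
Matches: "wwpwp", "wwpww"
Count: 2

2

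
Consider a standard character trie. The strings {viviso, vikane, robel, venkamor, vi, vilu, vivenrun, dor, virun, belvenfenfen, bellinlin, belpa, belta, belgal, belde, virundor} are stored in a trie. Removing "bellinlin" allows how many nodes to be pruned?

6

A node on "bellinlin"'s path can go only if nothing else ends at it or branches off below it.
The suffix "linlin" (6 nodes) is used only by "bellinlin"; the node for "bel" still has the child "v", so pruning stops there.
Nodes removed: 6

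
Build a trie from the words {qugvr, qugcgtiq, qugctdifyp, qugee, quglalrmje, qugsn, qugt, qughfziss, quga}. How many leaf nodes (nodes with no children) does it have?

9

Leaves are exactly the stored words that no other stored word extends.
Those words: "quga", "qugcgtiq", "qugctdifyp", "qugee", "qughfziss", "quglalrmje", "qugsn", "qugt", "qugvr"
Leaf count: 9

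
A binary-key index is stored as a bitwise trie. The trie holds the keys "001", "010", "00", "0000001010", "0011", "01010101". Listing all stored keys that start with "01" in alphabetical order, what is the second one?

DFS of the "01" subtree visits, in order: "010", "01010101"
The 2nd is 01010101.

01010101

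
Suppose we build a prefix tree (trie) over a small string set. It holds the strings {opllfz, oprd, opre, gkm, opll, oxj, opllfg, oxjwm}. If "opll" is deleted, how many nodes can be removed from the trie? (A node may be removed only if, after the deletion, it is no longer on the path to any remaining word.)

0

A node on "opll"'s path can go only if nothing else ends at it or branches off below it.
Every node on "opll" is still needed (e.g. by "opllfz"), so nothing is freed.
Nodes removed: 0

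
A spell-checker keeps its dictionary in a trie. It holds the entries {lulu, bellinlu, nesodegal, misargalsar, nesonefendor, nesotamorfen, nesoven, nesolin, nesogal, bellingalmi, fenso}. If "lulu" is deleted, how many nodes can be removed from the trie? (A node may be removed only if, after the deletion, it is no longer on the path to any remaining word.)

Walk "lulu" from the leaf back toward the root, removing each node that no remaining word uses.
No other word shares any prefix with "lulu", so all 4 of its nodes go.
Nodes removed: 4

4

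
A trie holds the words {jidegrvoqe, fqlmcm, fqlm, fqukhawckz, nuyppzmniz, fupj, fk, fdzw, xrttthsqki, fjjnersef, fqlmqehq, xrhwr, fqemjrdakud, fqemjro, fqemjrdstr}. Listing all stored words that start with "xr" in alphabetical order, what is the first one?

xrhwr

Words with prefix "xr", in lexicographic order: "xrhwr", "xrttthsqki"
The 1st is xrhwr.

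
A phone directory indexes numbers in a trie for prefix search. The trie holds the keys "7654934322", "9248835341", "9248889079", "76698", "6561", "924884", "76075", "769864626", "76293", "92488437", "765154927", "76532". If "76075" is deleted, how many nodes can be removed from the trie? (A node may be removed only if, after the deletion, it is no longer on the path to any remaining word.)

Walk "76075" from the leaf back toward the root, removing each node that no remaining word uses.
The suffix "075" (3 nodes) is used only by "76075"; the node for "76" still has the child "5", so pruning stops there.
Nodes removed: 3

3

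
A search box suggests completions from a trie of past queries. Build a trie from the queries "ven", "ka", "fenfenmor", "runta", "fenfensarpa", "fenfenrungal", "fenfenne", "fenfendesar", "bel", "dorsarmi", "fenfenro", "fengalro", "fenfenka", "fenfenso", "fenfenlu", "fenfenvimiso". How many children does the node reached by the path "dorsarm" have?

1

Follow the path "dorsarm" to its node, then look at its outgoing edges.
Characters that immediately follow "dorsarm" among the stored strings: {i}.
That node has 1 child edge.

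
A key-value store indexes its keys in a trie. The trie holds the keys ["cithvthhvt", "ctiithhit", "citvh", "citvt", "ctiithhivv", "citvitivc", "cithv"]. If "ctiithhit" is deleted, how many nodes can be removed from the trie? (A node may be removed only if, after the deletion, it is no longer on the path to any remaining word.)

Walk "ctiithhit" from the leaf back toward the root, removing each node that no remaining word uses.
The suffix "t" (1 node) is used only by "ctiithhit"; the node for "ctiithhi" still has the child "v", so pruning stops there.
Nodes removed: 1

1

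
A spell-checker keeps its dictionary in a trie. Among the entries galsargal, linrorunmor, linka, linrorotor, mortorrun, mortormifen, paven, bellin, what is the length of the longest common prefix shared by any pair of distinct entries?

The deepest shared node is where two words last agree before diverging.
e.g. "linrorotor" and "linrorunmor" share the prefix "linror" of length 6; no pair shares a longer one.
Longest shared-prefix length: 6

6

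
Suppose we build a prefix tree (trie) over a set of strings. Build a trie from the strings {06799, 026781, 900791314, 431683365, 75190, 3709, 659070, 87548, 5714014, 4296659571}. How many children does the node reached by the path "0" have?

2

Follow the path "0" to its node, then look at its outgoing edges.
Characters that immediately follow "0" among the stored strings: {2, 6}.
That node has 2 child edges.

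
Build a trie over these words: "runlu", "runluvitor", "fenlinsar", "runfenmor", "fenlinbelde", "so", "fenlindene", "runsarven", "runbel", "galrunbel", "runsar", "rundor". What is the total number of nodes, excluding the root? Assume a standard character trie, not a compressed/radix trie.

57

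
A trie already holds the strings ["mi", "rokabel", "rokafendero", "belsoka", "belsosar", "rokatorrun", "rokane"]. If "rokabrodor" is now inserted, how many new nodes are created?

5

"rokab" is already a path in the trie; the remaining "rodor" must be added.
New nodes needed: |"rokabrodor"| − 5 = 10 − 5 = 5.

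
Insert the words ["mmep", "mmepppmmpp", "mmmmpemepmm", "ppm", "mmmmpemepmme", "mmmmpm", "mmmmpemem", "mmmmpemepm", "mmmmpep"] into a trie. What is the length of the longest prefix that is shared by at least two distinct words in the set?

The deepest shared node is where two words last agree before diverging.
e.g. "mmmmpemepmm" and "mmmmpemepmme" share the prefix "mmmmpemepmm" of length 11; no pair shares a longer one.
Longest shared-prefix length: 11

11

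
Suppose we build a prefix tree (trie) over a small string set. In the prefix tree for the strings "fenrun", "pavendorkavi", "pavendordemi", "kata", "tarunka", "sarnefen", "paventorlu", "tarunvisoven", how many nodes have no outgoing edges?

Leaves are exactly the stored words that no other stored word extends.
Those words: "fenrun", "kata", "pavendordemi", "pavendorkavi", "paventorlu", "sarnefen", "tarunka", "tarunvisoven"
Leaf count: 8

8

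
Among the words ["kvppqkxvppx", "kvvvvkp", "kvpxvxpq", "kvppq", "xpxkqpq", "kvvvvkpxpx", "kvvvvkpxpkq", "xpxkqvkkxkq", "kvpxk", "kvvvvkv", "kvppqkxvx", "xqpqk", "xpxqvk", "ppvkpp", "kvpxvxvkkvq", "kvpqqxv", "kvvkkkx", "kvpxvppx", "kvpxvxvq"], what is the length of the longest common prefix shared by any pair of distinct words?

The deepest shared node is where two words last agree before diverging.
e.g. "kvvvvkpxpkq" and "kvvvvkpxpx" share the prefix "kvvvvkpxp" of length 9; no pair shares a longer one.
Longest shared-prefix length: 9

9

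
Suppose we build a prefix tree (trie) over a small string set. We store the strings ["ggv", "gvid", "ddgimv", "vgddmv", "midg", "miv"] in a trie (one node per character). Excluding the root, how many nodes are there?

23

Count nodes per top-level branch (shared prefixes stored once):
  'd'-branch (ddgimv): 6 nodes
  'g'-branch (ggv, gvid): 6 nodes
  'm'-branch (midg, miv): 5 nodes
  'v'-branch (vgddmv): 6 nodes
Sum: 23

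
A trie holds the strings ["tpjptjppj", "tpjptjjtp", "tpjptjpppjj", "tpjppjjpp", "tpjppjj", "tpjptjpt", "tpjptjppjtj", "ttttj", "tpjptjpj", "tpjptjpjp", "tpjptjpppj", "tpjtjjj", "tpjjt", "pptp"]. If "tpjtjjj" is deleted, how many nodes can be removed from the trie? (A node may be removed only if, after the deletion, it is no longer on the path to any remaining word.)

After clearing the end-marker at "tpjtjjj", prune upward until reaching a node still needed by another word.
The suffix "tjjj" (4 nodes) is used only by "tpjtjjj"; the node for "tpj" still has the child "p", so pruning stops there.
Nodes removed: 4

4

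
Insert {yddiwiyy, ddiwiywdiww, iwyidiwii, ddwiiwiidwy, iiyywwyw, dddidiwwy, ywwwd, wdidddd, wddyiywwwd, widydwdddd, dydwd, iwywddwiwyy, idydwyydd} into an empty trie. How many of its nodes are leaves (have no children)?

13

A leaf is a node with no children — equivalently, the end of a word that is not a proper prefix of any other stored word.
Those words: "dddidiwwy", "ddiwiywdiww", "ddwiiwiidwy", "dydwd", "idydwyydd", "iiyywwyw", "iwyidiwii", "iwywddwiwyy", "wddyiywwwd", "wdidddd", "widydwdddd", "yddiwiyy", "ywwwd"
Leaf count: 13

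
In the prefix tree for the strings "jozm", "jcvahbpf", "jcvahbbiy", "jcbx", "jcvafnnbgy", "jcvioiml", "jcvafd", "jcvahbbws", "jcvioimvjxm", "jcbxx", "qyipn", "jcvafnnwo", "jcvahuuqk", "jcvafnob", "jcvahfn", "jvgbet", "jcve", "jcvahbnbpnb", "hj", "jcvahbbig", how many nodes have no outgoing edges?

19

A leaf is a node with no children — equivalently, the end of a word that is not a proper prefix of any other stored word.
Those words: "hj", "jcbxx", "jcvafd", "jcvafnnbgy", "jcvafnnwo", "jcvafnob", "jcvahbbig", "jcvahbbiy", "jcvahbbws", "jcvahbnbpnb", "jcvahbpf", "jcvahfn", "jcvahuuqk", "jcve", "jcvioiml", "jcvioimvjxm", "jozm", "jvgbet", "qyipn"
Leaf count: 19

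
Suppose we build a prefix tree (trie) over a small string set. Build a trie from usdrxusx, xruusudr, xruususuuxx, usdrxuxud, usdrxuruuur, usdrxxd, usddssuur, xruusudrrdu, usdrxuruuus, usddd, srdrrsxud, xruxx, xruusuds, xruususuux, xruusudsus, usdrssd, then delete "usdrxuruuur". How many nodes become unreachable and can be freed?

1

Walk "usdrxuruuur" from the leaf back toward the root, removing each node that no remaining word uses.
The suffix "r" (1 node) is used only by "usdrxuruuur"; the node for "usdrxuruuu" still has the child "s", so pruning stops there.
Nodes removed: 1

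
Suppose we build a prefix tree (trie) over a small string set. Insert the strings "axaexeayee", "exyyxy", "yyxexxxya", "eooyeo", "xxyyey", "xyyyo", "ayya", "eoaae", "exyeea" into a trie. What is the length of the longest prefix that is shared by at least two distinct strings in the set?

3

Equivalently: take the maximum, over all pairs, of their longest common prefix length.
e.g. "exyeea" and "exyyxy" share the prefix "exy" of length 3; no pair shares a longer one.
Longest shared-prefix length: 3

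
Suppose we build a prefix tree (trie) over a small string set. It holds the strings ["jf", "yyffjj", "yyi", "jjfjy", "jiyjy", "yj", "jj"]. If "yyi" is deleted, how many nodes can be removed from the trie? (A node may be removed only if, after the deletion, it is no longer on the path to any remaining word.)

1

Walk "yyi" from the leaf back toward the root, removing each node that no remaining word uses.
The suffix "i" (1 node) is used only by "yyi"; the node for "yy" still has the child "f", so pruning stops there.
Nodes removed: 1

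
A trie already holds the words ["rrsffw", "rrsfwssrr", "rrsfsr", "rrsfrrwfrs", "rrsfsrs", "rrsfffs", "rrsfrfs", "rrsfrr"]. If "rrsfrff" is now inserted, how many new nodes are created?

1

Walking "rrsfrff" from the root, the first 6 characters ("rrsfrf") follow existing edges; "f" is the first miss.
New nodes needed: |"rrsfrff"| − 6 = 7 − 6 = 1.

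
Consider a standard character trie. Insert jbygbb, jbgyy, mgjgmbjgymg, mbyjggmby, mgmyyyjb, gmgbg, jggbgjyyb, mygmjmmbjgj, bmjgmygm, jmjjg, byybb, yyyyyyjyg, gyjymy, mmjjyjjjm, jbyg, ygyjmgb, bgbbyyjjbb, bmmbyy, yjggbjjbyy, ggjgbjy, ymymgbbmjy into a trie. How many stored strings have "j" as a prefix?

Walk to "j"; the words in its subtree are exactly those with that prefix.
Words under "j": jbgyy, jbyg, jbygbb, jggbgjyyb, jmjjg
Count: 5

5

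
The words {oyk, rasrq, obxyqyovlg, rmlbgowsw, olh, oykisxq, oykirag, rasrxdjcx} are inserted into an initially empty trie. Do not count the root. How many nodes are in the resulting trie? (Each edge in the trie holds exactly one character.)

Count nodes per top-level branch (shared prefixes stored once):
  'o'-branch (obxyqyovlg, olh, oyk, oykirag, oykisxq): 21 nodes
  'r'-branch (rasrq, rasrxdjcx, rmlbgowsw): 18 nodes
Sum: 39

39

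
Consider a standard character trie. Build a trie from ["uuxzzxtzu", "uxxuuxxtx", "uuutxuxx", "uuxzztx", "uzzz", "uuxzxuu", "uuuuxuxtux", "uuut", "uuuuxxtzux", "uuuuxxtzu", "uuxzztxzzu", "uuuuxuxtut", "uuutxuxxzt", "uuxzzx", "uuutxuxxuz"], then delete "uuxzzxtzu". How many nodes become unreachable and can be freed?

3

Walk "uuxzzxtzu" from the leaf back toward the root, removing each node that no remaining word uses.
The suffix "tzu" (3 nodes) is used only by "uuxzzxtzu"; "uuxzzx" is itself a stored word, so pruning stops there.
Nodes removed: 3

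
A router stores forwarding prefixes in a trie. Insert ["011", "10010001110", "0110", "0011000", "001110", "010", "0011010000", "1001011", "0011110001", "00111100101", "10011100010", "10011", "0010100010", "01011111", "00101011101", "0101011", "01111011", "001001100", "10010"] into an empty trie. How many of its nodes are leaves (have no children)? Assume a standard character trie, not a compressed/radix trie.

A leaf is a node with no children — equivalently, the end of a word that is not a proper prefix of any other stored word.
Those words: "001001100", "0010100010", "00101011101", "0011000", "0011010000", "001110", "0011110001", "00111100101", "0101011", "01011111", "0110", "01111011", "10010001110", "1001011", "10011100010"
Leaf count: 15

15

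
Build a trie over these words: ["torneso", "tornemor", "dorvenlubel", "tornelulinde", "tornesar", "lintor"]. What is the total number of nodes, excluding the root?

36

Count nodes per top-level branch (shared prefixes stored once):
  'd'-branch (dorvenlubel): 11 nodes
  'l'-branch (lintor): 6 nodes
  't'-branch (tornelulinde, tornemor, tornesar, torneso): 19 nodes
Sum: 36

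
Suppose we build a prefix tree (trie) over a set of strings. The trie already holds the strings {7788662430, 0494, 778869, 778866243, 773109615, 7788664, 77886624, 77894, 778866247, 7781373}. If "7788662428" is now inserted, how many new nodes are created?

2

Walking "7788662428" from the root, the first 8 characters ("77886624") follow existing edges; "2" is the first miss.
New nodes needed: |"7788662428"| − 8 = 10 − 8 = 2.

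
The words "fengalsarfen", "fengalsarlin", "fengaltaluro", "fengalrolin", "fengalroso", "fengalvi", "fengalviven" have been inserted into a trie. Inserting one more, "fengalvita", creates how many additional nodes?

2

"fengalvi" is already a path in the trie; the remaining "ta" must be added.
New nodes needed: |"fengalvita"| − 8 = 10 − 8 = 2.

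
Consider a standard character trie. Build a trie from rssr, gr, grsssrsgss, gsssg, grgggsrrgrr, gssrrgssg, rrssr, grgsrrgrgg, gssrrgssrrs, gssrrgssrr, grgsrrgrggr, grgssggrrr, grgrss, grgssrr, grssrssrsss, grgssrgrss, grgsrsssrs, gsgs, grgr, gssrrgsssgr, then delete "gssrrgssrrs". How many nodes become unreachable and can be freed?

After clearing the end-marker at "gssrrgssrrs", prune upward until reaching a node still needed by another word.
The suffix "s" (1 node) is used only by "gssrrgssrrs"; "gssrrgssrr" is itself a stored word, so pruning stops there.
Nodes removed: 1

1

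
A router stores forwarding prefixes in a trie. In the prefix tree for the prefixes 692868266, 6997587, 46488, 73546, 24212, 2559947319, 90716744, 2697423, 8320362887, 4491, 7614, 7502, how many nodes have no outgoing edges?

12

Leaves are exactly the stored words that no other stored word extends.
Those words: "24212", "2559947319", "2697423", "4491", "46488", "692868266", "6997587", "73546", "7502", "7614", "8320362887", "90716744"
Leaf count: 12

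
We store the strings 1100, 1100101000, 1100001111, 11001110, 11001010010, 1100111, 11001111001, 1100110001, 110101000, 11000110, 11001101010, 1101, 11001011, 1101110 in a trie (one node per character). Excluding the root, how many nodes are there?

46

For each word, the new-node count is its length minus the longest prefix already in the trie:
  "1100" → 4 new (1, 1, 0, 0)
  "1100101000" → prefix "1100" already present; 6 new (1, 0, 1, 0, 0, 0)
  "1100001111" → prefix "1100" already present; 6 new (0, 0, 1, 1, 1, 1)
  "11001110" → prefix "11001" already present; 3 new (1, 1, 0)
  "11001010010" → prefix "110010100" already present; 2 new (1, 0)
  "1100111" → prefix "1100111" already present; 0 new (none)
  "11001111001" → prefix "1100111" already present; 4 new (1, 0, 0, 1)
  "1100110001" → prefix "110011" already present; 4 new (0, 0, 0, 1)
  "110101000" → prefix "110" already present; 6 new (1, 0, 1, 0, 0, 0)
  "11000110" → prefix "11000" already present; 3 new (1, 1, 0)
  "11001101010" → prefix "1100110" already present; 4 new (1, 0, 1, 0)
  "1101" → prefix "1101" already present; 0 new (none)
  "11001011" → prefix "1100101" already present; 1 new (1)
  "1101110" → prefix "1101" already present; 3 new (1, 1, 0)
Total nodes = 4 + 6 + 6 + 3 + 2 + 0 + 4 + 4 + 6 + 3 + 4 + 0 + 1 + 3 = 46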